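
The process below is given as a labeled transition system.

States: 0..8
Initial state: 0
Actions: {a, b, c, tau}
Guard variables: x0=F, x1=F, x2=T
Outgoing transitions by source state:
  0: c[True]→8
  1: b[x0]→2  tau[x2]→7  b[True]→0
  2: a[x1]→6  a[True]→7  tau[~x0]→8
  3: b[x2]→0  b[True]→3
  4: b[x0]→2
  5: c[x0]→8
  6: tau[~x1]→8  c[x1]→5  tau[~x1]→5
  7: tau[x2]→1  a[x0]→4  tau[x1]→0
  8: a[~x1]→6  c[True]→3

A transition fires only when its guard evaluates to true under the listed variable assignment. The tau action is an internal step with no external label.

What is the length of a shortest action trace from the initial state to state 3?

Answer: 2

Working:
Layered search for 3:
  depth 0: {0}
  depth 1: {8}
  depth 2: {3,6}
depth(3)=2, e.g. c·c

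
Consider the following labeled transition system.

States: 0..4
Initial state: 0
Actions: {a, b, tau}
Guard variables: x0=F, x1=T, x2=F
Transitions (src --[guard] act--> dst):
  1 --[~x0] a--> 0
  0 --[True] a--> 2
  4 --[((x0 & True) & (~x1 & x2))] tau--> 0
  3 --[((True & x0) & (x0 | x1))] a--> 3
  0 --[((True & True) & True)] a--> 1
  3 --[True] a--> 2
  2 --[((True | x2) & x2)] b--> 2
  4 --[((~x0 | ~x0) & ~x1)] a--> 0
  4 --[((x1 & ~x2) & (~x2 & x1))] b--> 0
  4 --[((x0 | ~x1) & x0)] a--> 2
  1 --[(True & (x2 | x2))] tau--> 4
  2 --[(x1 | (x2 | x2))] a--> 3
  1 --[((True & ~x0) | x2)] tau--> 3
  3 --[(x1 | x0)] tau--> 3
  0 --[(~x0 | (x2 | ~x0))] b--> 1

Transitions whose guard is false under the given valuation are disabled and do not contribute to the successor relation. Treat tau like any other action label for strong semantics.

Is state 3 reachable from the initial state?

9 transition(s) survive guard evaluation.
Layer 0: {0}
Layer 1: {1,2}  now seen {0,1,2}
Layer 2: {3}  now seen {0,1,2,3}
Reach set: {0,1,2,3}
Path to 3: a·tau

Answer: REACHABLE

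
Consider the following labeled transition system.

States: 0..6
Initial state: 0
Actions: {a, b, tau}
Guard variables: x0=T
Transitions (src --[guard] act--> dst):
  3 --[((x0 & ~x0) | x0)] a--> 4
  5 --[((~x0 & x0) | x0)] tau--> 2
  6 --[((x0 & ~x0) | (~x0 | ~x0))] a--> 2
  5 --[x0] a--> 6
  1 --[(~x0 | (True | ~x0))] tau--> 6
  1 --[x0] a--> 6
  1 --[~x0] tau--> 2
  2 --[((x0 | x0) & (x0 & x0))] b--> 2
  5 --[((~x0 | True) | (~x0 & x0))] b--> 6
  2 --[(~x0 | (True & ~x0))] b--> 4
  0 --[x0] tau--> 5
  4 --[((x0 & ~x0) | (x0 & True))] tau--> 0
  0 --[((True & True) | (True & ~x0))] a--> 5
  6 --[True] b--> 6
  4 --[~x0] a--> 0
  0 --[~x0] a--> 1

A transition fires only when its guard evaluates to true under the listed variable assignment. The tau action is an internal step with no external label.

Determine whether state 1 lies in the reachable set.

Answer: UNREACHABLE

Trace:
11 transition(s) survive guard evaluation.
L0 = {0}
L1 = {5}  cumulative {0,5}
L2 = {2,6}  cumulative {0,2,5,6}
R = {0,2,5,6}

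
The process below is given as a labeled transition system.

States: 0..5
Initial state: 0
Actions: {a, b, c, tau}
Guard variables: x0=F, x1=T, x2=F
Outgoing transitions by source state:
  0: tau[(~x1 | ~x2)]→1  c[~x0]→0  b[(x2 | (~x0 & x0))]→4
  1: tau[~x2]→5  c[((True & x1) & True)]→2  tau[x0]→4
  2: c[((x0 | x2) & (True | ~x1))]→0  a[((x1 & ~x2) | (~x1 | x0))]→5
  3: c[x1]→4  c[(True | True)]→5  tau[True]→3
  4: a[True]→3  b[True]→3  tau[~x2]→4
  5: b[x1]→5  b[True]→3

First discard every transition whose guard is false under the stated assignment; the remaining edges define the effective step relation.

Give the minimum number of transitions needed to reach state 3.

BFS to 3:
  L0 = {0}
  L1 = {1}
  L2 = {2,5}
  L3 = {3}
3 enters at depth 3; path tau·tau·b

Answer: 3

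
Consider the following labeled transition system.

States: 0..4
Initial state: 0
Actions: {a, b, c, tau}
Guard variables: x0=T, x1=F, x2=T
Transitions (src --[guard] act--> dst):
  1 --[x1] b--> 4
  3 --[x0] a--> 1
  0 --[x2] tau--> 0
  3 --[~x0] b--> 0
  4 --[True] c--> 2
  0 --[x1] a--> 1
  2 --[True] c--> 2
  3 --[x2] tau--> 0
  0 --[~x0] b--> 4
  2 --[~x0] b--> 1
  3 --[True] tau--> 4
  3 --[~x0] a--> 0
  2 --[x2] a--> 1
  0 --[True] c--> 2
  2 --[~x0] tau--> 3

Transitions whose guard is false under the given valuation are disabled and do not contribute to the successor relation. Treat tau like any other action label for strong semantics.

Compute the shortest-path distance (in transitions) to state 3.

Answer: UNREACHABLE

Analysis:
Layered search for 3:
  Layer 0: {0}
  Layer 1: {2}
  Layer 2: {1}
3 never appears.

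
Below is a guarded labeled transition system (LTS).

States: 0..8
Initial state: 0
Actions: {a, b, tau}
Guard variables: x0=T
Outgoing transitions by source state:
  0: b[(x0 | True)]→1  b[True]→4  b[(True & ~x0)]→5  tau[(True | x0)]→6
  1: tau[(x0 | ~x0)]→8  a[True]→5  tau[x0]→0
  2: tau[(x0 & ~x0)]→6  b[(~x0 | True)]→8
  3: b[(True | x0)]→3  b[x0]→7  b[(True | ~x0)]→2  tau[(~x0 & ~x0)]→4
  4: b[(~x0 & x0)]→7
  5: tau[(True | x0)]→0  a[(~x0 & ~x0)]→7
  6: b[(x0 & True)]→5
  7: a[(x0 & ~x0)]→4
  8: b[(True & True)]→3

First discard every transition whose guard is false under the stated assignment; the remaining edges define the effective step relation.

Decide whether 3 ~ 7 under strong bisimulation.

Refine partition for ~:
  round 0: {{0,1,2,3,4,5,6,7,8}}
  round 1: {{0},{1},{2,3,6,8},{4,7},{5}}
  round 2: {{0},{1},{2,8},{3},{4,7},{5},{6}}
  round 3: {{0},{1},{2},{3},{4,7},{5},{6},{8}}
8 equivalence class(es) (converged in 4)
[3]={3}  [7]={4,7}

Answer: NOT BISIMILAR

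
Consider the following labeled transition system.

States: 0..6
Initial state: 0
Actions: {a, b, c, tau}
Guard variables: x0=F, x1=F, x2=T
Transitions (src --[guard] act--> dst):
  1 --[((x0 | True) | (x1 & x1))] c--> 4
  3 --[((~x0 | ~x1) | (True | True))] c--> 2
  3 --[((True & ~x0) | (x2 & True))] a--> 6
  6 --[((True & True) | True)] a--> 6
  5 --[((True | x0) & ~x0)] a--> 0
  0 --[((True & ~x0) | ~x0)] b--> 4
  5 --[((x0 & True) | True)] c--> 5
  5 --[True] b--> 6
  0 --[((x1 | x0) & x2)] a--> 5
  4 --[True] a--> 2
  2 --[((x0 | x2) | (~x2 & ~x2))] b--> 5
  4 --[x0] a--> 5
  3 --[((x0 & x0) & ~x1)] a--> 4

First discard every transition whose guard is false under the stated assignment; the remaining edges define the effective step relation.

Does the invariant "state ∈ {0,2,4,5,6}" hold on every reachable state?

Answer: INVARIANT HOLDS

Working:
Safe = {0,2,4,5,6}
R = {0,2,4,5,6}
  0: ✓
  2: ✓
  4: ✓
  5: ✓
  6: ✓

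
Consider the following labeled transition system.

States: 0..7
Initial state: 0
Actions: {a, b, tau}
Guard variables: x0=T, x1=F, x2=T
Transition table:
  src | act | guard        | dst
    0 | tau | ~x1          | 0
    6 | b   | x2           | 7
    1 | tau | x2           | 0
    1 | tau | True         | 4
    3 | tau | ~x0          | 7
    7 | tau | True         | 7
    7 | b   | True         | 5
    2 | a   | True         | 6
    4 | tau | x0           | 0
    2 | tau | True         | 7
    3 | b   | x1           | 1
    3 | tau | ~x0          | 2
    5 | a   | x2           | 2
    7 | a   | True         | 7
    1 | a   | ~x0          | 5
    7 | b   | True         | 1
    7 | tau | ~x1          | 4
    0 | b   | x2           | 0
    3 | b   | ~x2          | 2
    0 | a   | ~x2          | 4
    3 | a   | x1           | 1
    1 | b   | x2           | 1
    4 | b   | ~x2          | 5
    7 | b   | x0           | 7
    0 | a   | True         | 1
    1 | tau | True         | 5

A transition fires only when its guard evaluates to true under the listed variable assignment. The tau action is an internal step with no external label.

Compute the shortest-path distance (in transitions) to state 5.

Answer: 2

Working:
Layered search for 5:
  L0 = {0}
  L1 = {1}
  L2 = {4,5}
5 enters at depth 2; path a·tau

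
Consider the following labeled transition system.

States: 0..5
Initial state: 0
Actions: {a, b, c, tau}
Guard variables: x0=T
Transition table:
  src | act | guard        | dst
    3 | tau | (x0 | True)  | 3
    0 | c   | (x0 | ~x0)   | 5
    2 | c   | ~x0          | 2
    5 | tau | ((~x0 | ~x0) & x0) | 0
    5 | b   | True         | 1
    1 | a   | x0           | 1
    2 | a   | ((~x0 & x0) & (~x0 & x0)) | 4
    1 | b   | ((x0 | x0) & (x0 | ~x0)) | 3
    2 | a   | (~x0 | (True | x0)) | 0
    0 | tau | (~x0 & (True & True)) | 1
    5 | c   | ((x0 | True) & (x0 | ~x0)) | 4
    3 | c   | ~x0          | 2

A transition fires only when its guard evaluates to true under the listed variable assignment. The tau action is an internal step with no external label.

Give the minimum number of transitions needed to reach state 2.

Answer: UNREACHABLE

Trace:
BFS to 2:
  depth 0: {0}
  depth 1: {5}
  depth 2: {1,4}
  depth 3: {3}
2 never appears.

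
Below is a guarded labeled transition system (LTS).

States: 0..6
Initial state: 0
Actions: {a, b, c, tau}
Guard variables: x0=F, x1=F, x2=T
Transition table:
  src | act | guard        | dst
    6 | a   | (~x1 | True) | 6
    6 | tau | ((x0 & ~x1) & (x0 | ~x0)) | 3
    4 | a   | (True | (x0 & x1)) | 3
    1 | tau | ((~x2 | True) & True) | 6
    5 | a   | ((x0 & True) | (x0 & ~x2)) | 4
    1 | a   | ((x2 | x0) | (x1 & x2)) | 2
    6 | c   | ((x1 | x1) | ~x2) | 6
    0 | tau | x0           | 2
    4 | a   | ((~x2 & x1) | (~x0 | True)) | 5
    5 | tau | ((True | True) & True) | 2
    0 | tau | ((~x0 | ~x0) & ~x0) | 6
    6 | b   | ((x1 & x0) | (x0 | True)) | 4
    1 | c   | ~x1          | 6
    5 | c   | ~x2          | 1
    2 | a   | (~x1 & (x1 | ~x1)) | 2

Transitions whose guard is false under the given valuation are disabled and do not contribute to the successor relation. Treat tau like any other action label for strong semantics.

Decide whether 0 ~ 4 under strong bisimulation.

Answer: NOT BISIMILAR

Working:
Compute ~ classes (split until stable):
  round 0: {{0,1,2,3,4,5,6}}
  round 1: {{0,5},{1},{2,4},{3},{6}}
  round 2: {{0},{1},{2},{3},{4},{5},{6}}
stable after 3 split(s): 7 block(s)
0∈{0}, 4∈{4}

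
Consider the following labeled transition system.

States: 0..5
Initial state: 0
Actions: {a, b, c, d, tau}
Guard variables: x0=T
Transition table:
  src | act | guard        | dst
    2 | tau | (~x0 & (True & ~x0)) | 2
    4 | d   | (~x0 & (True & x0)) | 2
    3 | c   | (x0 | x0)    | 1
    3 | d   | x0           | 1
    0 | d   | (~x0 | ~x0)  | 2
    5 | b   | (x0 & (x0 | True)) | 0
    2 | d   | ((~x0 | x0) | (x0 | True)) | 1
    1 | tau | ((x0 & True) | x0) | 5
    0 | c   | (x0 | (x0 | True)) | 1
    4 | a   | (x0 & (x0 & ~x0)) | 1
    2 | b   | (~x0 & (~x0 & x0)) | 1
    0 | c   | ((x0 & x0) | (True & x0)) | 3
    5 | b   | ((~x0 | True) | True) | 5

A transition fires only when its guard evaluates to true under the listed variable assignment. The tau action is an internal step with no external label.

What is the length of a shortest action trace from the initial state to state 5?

Answer: 2

Working:
BFS to 5:
  L0 = {0}
  L1 = {1,3}
  L2 = {5}
first hit 5 at d=2 via c·tau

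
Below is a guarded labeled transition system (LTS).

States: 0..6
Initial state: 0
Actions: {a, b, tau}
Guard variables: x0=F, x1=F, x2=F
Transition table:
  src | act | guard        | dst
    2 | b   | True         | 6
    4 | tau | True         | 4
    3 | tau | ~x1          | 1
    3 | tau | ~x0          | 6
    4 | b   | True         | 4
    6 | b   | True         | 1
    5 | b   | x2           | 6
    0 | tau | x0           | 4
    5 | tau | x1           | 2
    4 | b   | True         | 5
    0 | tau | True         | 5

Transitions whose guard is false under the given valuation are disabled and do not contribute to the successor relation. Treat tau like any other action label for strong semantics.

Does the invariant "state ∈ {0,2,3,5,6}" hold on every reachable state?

Inv-set: {0,2,3,5,6}
Reachable = {0,5}
  0: safe
  5: safe

Answer: INVARIANT HOLDS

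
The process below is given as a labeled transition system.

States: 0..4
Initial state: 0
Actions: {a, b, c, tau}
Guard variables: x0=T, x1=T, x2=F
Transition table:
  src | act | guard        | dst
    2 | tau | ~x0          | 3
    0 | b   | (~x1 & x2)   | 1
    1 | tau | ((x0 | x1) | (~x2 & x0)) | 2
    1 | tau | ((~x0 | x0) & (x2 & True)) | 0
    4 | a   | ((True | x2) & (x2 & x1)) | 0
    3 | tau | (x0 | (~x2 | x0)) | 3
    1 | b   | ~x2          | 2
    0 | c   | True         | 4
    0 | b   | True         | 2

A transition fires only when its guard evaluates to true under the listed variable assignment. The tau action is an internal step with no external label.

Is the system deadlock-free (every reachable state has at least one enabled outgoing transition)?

R = {0,2,4}
  0: b→2  c→4  [deg 2]
  2: ∅  [deadlock]
  4: ∅  [deadlock]
witness 2: b

Answer: DEADLOCK at state 2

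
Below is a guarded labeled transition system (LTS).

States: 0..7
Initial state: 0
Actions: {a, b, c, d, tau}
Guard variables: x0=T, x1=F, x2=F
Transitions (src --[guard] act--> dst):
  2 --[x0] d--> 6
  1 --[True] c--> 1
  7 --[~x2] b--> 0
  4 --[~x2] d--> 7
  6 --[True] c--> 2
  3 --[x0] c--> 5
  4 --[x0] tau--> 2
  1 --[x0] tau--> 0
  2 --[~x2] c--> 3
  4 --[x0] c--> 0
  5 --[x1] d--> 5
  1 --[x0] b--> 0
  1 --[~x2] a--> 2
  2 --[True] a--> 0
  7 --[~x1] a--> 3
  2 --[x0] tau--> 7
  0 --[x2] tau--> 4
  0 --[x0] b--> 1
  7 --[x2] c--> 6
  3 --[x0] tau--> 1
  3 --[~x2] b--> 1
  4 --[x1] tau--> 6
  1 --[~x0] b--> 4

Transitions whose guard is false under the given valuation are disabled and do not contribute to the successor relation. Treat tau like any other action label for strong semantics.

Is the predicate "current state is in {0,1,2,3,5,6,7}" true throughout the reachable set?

Answer: INVARIANT HOLDS

Trace:
Allowed set {0,1,2,3,5,6,7}
Reach set: {0,1,2,3,5,6,7}
  0: safe
  1: safe
  2: safe
  3: safe
  5: safe
  6: safe
  7: safe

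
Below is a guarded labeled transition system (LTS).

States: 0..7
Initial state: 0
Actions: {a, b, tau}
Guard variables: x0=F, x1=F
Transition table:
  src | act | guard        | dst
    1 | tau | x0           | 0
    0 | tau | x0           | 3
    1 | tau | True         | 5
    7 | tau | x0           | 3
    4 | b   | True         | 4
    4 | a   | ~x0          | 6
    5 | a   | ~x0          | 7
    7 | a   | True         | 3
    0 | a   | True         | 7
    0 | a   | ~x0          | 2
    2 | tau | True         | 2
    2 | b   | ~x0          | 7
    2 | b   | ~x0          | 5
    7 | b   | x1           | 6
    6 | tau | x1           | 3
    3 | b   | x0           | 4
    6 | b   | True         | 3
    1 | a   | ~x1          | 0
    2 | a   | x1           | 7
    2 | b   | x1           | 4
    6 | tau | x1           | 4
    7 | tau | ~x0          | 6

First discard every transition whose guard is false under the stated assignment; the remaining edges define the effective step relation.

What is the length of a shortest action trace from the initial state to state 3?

Breadth-first toward 3:
  Layer 0: {0}
  Layer 1: {2,7}
  Layer 2: {3,5,6}
depth(3)=2, e.g. a·a

Answer: 2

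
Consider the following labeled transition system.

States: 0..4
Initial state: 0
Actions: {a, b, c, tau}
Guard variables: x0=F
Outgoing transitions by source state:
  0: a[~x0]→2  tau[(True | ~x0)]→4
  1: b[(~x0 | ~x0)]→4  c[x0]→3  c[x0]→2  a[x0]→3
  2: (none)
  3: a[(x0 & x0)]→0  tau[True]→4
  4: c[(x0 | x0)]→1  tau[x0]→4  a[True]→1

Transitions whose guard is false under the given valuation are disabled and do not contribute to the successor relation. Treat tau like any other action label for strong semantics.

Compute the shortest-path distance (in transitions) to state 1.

Breadth-first toward 1:
  L0 = {0}
  L1 = {2,4}
  L2 = {1}
depth(1)=2, e.g. tau·a

Answer: 2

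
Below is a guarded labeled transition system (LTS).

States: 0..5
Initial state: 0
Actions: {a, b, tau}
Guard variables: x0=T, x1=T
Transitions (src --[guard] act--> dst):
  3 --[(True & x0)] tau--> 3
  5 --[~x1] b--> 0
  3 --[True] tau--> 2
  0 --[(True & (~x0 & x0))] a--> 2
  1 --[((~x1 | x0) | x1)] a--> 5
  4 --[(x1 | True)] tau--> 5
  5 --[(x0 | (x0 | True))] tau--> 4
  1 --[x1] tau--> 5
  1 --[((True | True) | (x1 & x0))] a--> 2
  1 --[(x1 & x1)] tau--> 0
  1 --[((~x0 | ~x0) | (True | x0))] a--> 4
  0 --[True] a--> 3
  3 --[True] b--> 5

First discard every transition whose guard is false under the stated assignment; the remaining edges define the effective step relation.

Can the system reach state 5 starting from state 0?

After dropping false guards: 11 live edges.
L0 = {0}
L1 = {3}  cumulative {0,3}
L2 = {2,5}  cumulative {0,2,3,5}
L3 = {4}  cumulative {0,2,3,4,5}
R = {0,2,3,4,5}
Path to 5: a·b

Answer: REACHABLE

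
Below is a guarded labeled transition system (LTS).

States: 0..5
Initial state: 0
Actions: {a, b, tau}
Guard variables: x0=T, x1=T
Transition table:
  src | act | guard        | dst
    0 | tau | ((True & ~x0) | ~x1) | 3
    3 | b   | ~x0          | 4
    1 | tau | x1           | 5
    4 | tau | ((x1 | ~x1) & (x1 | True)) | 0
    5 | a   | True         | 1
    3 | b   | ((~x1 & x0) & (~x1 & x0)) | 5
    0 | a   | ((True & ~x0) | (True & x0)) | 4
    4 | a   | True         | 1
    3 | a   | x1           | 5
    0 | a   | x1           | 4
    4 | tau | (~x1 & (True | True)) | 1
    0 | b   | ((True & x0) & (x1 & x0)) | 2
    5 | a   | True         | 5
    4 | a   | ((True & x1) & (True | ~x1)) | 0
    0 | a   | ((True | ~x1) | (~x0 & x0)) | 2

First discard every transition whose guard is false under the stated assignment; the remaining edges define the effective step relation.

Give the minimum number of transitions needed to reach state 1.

Breadth-first toward 1:
  depth 0: {0}
  depth 1: {2,4}
  depth 2: {1}
first hit 1 at d=2 via a·a

Answer: 2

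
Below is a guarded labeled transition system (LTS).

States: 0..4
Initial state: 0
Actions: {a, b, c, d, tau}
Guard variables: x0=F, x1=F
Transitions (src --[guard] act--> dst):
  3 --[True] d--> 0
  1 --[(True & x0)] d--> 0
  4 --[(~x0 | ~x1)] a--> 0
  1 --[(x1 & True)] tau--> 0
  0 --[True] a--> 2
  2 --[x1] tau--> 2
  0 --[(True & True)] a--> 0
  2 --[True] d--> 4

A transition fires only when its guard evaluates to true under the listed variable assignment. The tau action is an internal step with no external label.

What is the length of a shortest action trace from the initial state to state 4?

Answer: 2

Trace:
Layered search for 4:
  depth 0: {0}
  depth 1: {2}
  depth 2: {4}
4 enters at depth 2; path a·d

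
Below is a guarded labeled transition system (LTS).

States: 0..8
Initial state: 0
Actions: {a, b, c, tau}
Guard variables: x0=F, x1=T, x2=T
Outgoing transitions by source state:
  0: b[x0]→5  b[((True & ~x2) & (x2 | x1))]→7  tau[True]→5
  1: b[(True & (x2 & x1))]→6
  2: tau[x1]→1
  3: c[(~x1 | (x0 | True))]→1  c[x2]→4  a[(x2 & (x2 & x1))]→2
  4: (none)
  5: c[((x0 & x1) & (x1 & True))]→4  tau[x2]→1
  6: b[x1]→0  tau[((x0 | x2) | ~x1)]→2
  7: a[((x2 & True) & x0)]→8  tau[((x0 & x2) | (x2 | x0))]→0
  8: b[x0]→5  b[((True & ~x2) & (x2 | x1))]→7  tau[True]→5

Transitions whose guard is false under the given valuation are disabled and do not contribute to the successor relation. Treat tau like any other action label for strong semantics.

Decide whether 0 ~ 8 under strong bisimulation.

Answer: BISIMILAR

Trace:
Bisimulation quotient by refinement:
  π0 = {{0,1,2,3,4,5,6,7,8}}
  π1 = {{0,2,5,7,8},{1},{3},{4},{6}}
  π2 = {{0,7,8},{1},{2,5},{3},{4},{6}}
  π3 = {{0,8},{1},{2,5},{3},{4},{6},{7}}
7 equivalence class(es) (converged in 4)
0∈{0,8}, 8∈{0,8}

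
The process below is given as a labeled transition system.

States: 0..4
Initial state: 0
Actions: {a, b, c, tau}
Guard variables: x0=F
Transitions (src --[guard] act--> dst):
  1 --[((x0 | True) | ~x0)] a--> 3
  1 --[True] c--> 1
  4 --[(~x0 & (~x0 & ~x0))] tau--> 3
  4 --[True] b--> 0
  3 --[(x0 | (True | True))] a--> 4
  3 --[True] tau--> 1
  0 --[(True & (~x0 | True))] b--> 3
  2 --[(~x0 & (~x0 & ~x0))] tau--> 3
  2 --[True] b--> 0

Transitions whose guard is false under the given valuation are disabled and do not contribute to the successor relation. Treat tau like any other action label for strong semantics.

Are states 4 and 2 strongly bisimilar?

Compute ~ classes (split until stable):
  π0 = {{0,1,2,3,4}}
  π1 = {{0},{1},{2,4},{3}}
Fixed point at round 2; 4 class(es).
[4]={2,4}  [2]={2,4}

Answer: BISIMILAR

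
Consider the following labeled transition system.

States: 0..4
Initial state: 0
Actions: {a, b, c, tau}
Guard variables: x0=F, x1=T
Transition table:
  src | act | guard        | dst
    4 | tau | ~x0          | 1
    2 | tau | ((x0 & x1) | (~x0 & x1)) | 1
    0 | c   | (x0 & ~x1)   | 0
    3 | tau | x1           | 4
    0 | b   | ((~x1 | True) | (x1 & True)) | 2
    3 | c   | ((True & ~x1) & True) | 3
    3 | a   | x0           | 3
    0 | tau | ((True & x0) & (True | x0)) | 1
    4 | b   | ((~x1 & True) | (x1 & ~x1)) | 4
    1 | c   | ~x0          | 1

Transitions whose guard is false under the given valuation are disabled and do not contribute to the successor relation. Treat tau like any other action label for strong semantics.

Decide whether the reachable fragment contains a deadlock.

Answer: DEADLOCK-FREE

Trace:
Reach set: {0,1,2}
  0: b→2  [1 out]
  1: c→1  [1 out]
  2: tau→1  [1 out]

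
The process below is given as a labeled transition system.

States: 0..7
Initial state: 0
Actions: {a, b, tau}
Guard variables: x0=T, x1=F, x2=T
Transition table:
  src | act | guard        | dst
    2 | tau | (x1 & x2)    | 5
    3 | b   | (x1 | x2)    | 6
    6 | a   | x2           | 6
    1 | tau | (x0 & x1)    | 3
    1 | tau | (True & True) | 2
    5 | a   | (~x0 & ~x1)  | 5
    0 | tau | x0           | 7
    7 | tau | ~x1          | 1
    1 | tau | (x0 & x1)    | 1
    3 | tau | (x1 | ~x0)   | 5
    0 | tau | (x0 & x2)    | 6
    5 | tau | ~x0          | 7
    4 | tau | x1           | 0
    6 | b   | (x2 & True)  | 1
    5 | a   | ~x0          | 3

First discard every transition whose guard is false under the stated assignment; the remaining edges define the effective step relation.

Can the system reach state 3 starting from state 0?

Answer: UNREACHABLE

Working:
After dropping false guards: 7 live edges.
depth 0: {0}
depth 1: {6,7}  cumulative {0,6,7}
depth 2: {1}  cumulative {0,1,6,7}
depth 3: {2}  cumulative {0,1,2,6,7}
Reach set: {0,1,2,6,7}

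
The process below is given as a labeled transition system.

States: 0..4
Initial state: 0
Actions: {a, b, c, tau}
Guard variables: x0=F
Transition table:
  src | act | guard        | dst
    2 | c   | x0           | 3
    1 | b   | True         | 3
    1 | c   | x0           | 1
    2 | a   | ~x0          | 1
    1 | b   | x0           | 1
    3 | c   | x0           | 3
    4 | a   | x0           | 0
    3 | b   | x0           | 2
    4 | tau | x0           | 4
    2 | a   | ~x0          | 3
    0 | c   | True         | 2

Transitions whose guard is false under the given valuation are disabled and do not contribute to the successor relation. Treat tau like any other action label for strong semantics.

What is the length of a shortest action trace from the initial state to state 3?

BFS to 3:
  L0 = {0}
  L1 = {2}
  L2 = {1,3}
depth(3)=2, e.g. c·a

Answer: 2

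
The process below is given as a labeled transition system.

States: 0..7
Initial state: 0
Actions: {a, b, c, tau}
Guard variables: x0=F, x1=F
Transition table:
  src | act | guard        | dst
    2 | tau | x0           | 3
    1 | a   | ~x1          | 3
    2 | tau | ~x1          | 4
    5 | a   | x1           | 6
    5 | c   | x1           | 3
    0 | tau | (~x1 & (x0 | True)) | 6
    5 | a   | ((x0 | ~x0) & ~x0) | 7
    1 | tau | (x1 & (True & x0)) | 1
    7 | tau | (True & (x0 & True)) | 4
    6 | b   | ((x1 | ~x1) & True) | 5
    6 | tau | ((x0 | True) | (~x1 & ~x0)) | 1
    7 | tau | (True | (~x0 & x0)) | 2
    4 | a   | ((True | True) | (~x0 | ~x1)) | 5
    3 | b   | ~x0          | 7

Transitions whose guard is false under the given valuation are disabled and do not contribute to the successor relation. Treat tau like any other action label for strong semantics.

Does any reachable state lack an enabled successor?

Answer: DEADLOCK-FREE

Analysis:
Reach set: {0,1,2,3,4,5,6,7}
  0: tau→6  [deg 1]
  1: a→3  [deg 1]
  2: tau→4  [deg 1]
  3: b→7  [deg 1]
  4: a→5  [deg 1]
  5: a→7  [deg 1]
  6: b→5  tau→1  [deg 2]
  7: tau→2  [deg 1]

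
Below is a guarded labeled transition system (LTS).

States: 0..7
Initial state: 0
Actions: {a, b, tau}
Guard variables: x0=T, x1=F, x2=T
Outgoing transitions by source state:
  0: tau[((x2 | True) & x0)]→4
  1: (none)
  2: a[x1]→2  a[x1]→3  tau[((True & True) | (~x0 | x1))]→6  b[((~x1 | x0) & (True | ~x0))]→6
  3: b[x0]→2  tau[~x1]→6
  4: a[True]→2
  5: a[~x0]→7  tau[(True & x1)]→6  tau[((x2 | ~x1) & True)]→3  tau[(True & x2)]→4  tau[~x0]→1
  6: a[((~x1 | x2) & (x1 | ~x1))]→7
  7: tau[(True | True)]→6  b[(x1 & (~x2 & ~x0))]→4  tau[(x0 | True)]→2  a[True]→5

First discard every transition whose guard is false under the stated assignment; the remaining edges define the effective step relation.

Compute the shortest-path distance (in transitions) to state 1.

Breadth-first toward 1:
  L0 = {0}
  L1 = {4}
  L2 = {2}
  L3 = {6}
  L4 = {7}
  L5 = {5}
  L6 = {3}
1 never appears.

Answer: UNREACHABLE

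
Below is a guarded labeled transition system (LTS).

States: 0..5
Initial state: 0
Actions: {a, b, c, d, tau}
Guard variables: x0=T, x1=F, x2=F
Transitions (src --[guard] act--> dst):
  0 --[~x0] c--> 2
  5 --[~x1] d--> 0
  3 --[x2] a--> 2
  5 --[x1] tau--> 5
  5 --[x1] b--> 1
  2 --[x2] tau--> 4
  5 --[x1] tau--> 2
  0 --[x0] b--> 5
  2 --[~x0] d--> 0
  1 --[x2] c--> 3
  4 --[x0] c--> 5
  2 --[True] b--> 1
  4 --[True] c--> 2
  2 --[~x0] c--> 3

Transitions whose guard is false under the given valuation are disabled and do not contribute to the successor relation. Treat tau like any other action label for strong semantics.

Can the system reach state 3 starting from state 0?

After dropping false guards: 5 live edges.
Layer 0: {0}
Layer 1: {5}  now seen {0,5}
Reach set: {0,5}

Answer: UNREACHABLE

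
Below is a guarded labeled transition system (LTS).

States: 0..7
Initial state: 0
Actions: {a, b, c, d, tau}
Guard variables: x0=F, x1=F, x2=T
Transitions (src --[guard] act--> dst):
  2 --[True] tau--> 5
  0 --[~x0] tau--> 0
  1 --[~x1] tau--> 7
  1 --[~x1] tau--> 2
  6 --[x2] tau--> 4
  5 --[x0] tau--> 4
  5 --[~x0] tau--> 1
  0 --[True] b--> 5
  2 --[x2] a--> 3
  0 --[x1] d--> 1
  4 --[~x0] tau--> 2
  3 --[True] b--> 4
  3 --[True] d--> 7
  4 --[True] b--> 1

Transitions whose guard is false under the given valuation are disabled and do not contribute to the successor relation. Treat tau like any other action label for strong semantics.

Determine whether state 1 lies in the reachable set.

After dropping false guards: 12 live edges.
L0 = {0}
L1 = {5}  now seen {0,5}
L2 = {1}  now seen {0,1,5}
L3 = {2,7}  now seen {0,1,2,5,7}
L4 = {3}  now seen {0,1,2,3,5,7}
L5 = {4}  now seen {0,1,2,3,4,5,7}
R = {0,1,2,3,4,5,7}
Path to 1: b·tau

Answer: REACHABLE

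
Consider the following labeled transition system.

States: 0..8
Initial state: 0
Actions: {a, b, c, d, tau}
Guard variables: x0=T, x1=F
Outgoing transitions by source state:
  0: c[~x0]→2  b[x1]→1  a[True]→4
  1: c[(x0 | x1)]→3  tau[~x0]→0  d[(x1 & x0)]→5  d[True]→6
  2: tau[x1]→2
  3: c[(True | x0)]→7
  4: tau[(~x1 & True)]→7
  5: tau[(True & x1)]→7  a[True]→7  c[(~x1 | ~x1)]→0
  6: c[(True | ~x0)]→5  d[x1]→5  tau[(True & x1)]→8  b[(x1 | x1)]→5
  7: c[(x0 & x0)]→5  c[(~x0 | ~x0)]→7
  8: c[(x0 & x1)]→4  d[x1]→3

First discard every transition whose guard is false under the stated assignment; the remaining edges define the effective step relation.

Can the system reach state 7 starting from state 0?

9 transition(s) survive guard evaluation.
depth 0: {0}
depth 1: {4}  now seen {0,4}
depth 2: {7}  now seen {0,4,7}
depth 3: {5}  now seen {0,4,5,7}
Reachable = {0,4,5,7}
witness 7: a·tau

Answer: REACHABLE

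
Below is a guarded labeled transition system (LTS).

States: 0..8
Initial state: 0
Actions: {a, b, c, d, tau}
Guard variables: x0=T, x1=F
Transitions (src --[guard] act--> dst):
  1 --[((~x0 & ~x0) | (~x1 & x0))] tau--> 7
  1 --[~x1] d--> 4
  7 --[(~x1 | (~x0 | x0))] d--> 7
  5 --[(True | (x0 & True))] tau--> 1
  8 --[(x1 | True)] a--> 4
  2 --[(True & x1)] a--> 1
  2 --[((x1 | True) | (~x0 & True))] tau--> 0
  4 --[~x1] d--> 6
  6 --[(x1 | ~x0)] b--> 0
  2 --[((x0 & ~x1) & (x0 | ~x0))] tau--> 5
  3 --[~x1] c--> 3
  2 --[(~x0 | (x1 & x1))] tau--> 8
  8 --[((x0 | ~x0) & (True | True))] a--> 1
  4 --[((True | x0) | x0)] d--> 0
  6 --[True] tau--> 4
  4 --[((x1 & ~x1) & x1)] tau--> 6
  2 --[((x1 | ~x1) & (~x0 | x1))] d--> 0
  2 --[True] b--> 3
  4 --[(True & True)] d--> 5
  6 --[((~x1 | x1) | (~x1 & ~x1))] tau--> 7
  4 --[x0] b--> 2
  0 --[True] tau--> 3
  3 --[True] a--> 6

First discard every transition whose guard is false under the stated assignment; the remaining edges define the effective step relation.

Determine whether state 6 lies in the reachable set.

Answer: REACHABLE

Analysis:
Guard filter leaves 18 enabled edge(s).
L0 = {0}
L1 = {3}  total {0,3}
L2 = {6}  total {0,3,6}
L3 = {4,7}  total {0,3,4,6,7}
L4 = {2,5}  total {0,2,3,4,5,6,7}
L5 = {1}  total {0,1,2,3,4,5,6,7}
R = {0,1,2,3,4,5,6,7}
Path to 6: tau·a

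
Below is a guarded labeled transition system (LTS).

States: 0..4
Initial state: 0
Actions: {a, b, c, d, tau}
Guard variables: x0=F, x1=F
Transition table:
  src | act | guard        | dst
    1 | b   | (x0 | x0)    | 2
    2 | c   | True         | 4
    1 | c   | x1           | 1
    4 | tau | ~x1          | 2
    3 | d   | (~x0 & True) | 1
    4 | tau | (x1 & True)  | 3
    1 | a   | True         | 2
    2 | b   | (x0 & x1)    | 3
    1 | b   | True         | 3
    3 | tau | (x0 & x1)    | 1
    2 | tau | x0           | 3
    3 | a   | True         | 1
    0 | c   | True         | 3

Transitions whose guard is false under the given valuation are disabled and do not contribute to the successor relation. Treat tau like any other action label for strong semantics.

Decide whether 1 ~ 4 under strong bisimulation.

Answer: NOT BISIMILAR

Analysis:
Bisimulation quotient by refinement:
  P[0] = {{0,1,2,3,4}}
  P[1] = {{0,2},{1},{3},{4}}
  P[2] = {{0},{1},{2},{3},{4}}
stable after 3 split(s): 5 block(s)
[1]={1}  [4]={4}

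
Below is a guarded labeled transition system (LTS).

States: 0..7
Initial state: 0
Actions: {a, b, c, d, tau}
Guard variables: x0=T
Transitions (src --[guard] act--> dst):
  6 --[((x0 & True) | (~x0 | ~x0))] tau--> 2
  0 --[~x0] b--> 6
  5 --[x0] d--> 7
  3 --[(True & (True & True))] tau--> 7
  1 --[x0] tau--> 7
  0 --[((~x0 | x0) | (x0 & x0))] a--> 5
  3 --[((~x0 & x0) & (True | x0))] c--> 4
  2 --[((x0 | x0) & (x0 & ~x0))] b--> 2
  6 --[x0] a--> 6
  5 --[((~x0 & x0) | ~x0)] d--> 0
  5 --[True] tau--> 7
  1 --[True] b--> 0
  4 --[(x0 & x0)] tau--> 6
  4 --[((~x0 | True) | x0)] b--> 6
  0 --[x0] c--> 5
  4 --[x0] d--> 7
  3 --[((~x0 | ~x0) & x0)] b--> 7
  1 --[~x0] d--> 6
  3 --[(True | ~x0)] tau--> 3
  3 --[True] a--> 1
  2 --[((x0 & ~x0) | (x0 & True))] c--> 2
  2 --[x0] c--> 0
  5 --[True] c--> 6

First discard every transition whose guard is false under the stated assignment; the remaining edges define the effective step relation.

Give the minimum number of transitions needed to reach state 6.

Breadth-first toward 6:
  Layer 0: {0}
  Layer 1: {5}
  Layer 2: {6,7}
first hit 6 at d=2 via a·c

Answer: 2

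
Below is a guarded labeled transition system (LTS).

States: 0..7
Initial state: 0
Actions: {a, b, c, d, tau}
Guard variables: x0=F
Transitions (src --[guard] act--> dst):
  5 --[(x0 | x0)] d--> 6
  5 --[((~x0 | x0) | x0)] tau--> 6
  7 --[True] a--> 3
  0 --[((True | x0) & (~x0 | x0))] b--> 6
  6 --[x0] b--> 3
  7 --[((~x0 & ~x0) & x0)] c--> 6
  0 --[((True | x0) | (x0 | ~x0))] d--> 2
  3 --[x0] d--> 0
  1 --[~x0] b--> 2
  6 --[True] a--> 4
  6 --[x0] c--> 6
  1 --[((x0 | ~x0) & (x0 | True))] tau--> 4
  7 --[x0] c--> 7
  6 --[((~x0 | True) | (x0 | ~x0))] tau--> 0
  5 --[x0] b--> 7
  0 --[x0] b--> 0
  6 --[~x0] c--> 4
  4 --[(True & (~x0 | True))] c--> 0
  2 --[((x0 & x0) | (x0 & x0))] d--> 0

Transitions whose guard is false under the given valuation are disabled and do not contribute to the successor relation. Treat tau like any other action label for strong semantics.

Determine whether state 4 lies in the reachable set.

Answer: REACHABLE

Working:
Guard filter leaves 10 enabled edge(s).
L0 = {0}
L1 = {2,6}  total {0,2,6}
L2 = {4}  total {0,2,4,6}
Reachable = {0,2,4,6}
trace reaching 4: b·a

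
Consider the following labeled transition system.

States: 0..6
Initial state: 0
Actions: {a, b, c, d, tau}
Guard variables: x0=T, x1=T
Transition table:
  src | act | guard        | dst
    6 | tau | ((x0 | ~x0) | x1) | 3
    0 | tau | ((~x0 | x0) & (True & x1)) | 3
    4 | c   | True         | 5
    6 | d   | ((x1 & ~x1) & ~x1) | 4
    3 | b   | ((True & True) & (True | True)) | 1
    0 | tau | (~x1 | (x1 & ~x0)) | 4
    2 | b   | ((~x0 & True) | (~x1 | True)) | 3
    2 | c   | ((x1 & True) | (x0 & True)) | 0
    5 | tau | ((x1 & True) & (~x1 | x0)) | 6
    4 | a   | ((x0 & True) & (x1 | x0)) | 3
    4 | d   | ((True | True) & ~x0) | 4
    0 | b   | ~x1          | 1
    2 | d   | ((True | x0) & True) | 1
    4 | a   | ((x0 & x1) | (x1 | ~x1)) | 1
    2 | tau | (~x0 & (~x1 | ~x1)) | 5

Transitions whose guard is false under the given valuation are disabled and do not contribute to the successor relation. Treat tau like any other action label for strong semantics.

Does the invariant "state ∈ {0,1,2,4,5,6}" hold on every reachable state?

Answer: INVARIANT VIOLATED at state 3

Trace:
Allowed set {0,1,2,4,5,6}
Reach set: {0,1,3}
  0: ✓
  1: ✓
  3: VIOLATES
counterexample path to 3: tau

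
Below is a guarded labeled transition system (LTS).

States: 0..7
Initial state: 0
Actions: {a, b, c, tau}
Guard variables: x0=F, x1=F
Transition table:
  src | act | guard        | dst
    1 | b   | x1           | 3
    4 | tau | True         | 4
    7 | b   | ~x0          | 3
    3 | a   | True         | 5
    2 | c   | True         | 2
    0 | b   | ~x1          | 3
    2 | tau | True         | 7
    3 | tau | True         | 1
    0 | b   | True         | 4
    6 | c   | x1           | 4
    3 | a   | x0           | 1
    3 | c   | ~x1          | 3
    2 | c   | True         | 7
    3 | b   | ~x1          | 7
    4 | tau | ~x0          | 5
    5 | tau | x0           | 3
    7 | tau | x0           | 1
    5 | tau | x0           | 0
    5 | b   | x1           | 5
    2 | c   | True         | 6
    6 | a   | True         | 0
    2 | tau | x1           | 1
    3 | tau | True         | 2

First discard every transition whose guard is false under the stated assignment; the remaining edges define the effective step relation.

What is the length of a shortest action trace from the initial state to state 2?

Layered search for 2:
  Layer 0: {0}
  Layer 1: {3,4}
  Layer 2: {1,2,5,7}
first hit 2 at d=2 via b·tau

Answer: 2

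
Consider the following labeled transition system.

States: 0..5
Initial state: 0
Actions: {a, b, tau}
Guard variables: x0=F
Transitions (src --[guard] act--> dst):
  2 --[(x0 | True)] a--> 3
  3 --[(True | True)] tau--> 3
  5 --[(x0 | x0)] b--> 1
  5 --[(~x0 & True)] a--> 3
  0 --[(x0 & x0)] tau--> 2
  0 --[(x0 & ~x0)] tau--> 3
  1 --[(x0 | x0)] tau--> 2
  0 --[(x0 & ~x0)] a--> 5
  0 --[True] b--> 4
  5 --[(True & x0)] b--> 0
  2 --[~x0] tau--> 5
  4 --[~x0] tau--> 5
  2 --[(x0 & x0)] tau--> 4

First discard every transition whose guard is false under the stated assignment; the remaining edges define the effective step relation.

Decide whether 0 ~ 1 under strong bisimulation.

Refine partition for ~:
  π0 = {{0,1,2,3,4,5}}
  π1 = {{0},{1},{2},{3,4},{5}}
  π2 = {{0},{1},{2},{3},{4},{5}}
stable after 3 split(s): 6 block(s)
[0]={0}  [1]={1}

Answer: NOT BISIMILAR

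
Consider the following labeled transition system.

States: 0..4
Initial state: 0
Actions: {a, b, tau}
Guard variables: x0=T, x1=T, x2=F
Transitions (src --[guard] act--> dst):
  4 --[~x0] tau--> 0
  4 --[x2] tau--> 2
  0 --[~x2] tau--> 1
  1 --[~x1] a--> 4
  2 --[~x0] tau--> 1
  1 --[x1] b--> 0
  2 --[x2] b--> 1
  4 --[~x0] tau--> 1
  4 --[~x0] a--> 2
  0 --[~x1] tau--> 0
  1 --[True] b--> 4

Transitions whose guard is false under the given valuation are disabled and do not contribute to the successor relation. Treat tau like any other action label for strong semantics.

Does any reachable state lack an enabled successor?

Answer: DEADLOCK at state 4

Analysis:
Reachable = {0,1,4}
  0: tau→1  [1 out]
  1: b→0  b→4  [2 out]
  4: ∅  [no exit]
Path to 4: tau·b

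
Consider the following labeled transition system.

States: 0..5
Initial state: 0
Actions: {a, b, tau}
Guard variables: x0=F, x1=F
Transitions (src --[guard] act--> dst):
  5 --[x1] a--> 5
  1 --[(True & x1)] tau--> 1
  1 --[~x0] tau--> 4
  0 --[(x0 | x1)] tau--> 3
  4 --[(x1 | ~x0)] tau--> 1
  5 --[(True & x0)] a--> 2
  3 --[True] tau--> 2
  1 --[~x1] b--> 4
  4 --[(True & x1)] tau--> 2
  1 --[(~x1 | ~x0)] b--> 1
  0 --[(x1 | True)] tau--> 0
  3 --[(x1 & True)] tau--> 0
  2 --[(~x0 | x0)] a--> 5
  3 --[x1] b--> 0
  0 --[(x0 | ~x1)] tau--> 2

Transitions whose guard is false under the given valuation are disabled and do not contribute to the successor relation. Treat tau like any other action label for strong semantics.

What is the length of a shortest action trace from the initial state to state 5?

Breadth-first toward 5:
  L0 = {0}
  L1 = {2}
  L2 = {5}
5 enters at depth 2; path tau·a

Answer: 2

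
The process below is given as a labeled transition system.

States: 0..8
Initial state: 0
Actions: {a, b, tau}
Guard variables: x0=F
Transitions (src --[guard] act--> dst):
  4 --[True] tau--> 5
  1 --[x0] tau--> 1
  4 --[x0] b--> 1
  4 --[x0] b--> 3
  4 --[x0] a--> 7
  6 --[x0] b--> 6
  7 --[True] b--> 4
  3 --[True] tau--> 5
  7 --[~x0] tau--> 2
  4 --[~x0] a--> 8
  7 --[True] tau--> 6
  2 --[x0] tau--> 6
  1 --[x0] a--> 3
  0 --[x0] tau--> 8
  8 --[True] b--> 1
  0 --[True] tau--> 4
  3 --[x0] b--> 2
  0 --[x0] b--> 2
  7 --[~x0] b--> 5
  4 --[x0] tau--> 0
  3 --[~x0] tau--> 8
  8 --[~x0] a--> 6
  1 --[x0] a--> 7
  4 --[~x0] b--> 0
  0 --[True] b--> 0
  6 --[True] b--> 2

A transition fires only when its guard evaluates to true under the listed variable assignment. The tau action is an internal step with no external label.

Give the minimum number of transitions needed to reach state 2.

Answer: 4

Analysis:
BFS to 2:
  L0 = {0}
  L1 = {4}
  L2 = {5,8}
  L3 = {1,6}
  L4 = {2}
depth(2)=4, e.g. tau·a·a·b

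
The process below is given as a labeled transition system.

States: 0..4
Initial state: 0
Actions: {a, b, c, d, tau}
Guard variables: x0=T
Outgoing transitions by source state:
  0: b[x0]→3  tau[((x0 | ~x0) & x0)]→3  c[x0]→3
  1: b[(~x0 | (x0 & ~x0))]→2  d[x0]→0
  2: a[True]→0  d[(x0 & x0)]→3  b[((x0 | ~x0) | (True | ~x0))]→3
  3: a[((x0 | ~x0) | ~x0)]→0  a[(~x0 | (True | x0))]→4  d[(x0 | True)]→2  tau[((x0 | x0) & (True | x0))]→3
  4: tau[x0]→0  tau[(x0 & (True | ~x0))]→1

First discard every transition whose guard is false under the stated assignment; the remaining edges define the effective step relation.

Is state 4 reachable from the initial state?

Answer: REACHABLE

Working:
Guard filter leaves 13 enabled edge(s).
L0 = {0}
L1 = {3}  now seen {0,3}
L2 = {2,4}  now seen {0,2,3,4}
L3 = {1}  now seen {0,1,2,3,4}
Reach set: {0,1,2,3,4}
witness 4: b·a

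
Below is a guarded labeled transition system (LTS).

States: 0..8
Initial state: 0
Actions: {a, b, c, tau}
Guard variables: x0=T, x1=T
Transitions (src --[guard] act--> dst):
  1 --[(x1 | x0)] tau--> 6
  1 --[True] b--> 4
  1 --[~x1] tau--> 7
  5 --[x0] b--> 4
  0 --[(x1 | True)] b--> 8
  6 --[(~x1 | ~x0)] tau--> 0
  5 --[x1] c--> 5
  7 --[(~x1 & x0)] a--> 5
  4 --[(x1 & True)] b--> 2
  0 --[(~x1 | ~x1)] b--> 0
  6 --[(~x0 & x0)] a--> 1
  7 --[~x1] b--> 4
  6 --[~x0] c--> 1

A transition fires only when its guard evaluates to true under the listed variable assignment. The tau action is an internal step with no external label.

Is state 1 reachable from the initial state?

Guard filter leaves 6 enabled edge(s).
depth 0: {0}
depth 1: {8}  now seen {0,8}
Reachable = {0,8}

Answer: UNREACHABLE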